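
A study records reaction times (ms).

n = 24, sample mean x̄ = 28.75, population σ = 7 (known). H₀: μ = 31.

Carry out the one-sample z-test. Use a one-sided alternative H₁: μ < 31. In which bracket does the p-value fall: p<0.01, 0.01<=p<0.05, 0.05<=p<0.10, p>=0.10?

SE = σ/√n = 7/√24 = 1.4289
z = (x̄−μ₀)/SE = (28.75−31)/1.4289 = -1.5747
p-value (one-sided, H₁ less) = 0.05767
→ bracket: 0.05<=p<0.10

p-value bracket: 0.05<=p<0.10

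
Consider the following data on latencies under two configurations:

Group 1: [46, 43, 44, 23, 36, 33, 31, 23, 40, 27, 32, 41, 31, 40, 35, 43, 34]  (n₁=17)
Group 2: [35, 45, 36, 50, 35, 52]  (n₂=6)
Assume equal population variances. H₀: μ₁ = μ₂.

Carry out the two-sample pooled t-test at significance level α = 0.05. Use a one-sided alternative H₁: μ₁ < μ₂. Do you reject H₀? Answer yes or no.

reject H₀: yes

x̄₁=35.412, s₁=7.124, n₁=17
x̄₂=42.167, s₂=7.834, n₂=6
s_p² = [16·7.124² + 5·7.834²]/21 = 53.2834
SE = √(s_p²·(1/17+1/6)) = 3.4662
t = (35.412−42.167)/3.4662 = -1.9488
df = 21
p-value (one-sided, H₁ less) = 0.03240
At α=0.05: p < α → reject H₀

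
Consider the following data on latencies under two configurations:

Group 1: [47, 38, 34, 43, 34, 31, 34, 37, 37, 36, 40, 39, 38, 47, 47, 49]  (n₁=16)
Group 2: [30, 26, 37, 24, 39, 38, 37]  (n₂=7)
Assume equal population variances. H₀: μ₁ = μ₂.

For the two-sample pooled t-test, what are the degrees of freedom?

degrees of freedom = 21

df = n₁ + n₂ − 2 = 16 + 7 − 2 = 21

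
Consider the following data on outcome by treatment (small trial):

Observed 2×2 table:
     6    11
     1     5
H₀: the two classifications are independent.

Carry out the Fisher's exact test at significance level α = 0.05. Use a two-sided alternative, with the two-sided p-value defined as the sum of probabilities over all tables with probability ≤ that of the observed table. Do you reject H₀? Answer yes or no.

Margins: r₁=17, r₂=6, c₁=7, c₂=16, n=23
p_obs = C(17,6)·C(6,1)/C(23,7); sum pmf over tables with pmf ≤ p_obs
p-value (two-sided) = 0.62139
At α=0.05: p ≥ α → fail to reject H₀

reject H₀: no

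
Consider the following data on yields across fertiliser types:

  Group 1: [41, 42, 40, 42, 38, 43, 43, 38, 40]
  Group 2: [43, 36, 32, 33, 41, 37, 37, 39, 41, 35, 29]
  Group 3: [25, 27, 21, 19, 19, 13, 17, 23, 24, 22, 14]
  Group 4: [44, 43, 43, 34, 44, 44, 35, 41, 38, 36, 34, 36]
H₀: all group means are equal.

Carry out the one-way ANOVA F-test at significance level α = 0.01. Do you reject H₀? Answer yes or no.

Group means [40.78, 36.64, 20.36, 39.33], grand mean 34.093
SSB = Σnᵢ(x̄ᵢ−x̄)² = 2876.315; SSW = ΣΣ(x−x̄ᵢ)² = 603.313
MSB = 2876.315/3 = 958.7716; MSW = 603.313/39 = 15.4696
F = MSB/MSW = 61.9779
df = (3, 39)
p-value (upper-tail) = 0.00000
At α=0.01: p < α → reject H₀

reject H₀: yes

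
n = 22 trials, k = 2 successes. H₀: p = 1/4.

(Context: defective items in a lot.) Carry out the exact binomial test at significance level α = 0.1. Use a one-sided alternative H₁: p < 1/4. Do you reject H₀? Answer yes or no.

Exact binomial: n=22, k=2, p₀=1/4=0.2500
P(X≤2) from Σ C(n,i)·p₀^i·(1−p₀)^(n−i)
p-value (one-sided, H₁ less) = 0.06065
At α=0.1: p < α → reject H₀

reject H₀: yes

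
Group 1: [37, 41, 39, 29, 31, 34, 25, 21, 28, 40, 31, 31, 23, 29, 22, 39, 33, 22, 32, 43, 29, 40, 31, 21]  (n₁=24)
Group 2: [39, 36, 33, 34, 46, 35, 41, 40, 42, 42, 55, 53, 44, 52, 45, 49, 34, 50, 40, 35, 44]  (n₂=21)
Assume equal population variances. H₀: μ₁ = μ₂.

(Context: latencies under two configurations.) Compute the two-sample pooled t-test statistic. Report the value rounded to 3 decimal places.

test statistic = -5.474

x̄₁=31.292, s₁=6.805, n₁=24
x̄₂=42.333, s₂=6.688, n₂=21
s_p² = [23·6.805² + 20·6.688²]/43 = 45.5727
SE = √(s_p²·(1/24+1/21)) = 2.0172
t = (31.292−42.333)/2.0172 = -5.4738
df = 43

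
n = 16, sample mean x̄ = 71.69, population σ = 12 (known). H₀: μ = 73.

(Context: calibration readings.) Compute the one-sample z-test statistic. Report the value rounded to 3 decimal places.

SE = σ/√n = 12/√16 = 3.0000
z = (x̄−μ₀)/SE = (71.69−73)/3.0000 = -0.4367

test statistic = -0.437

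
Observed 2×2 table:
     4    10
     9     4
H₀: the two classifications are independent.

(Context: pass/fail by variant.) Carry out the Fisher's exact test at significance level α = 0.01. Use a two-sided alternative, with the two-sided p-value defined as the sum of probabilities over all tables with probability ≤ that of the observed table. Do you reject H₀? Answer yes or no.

Margins: r₁=14, r₂=13, c₁=13, c₂=14, n=27
p_obs = C(14,4)·C(13,9)/C(27,13); sum pmf over tables with pmf ≤ p_obs
p-value (two-sided) = 0.05698
At α=0.01: p ≥ α → fail to reject H₀

reject H₀: no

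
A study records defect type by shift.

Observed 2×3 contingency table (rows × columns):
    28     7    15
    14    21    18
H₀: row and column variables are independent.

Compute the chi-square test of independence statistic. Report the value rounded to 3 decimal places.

test statistic = 11.862

Row totals [50, 53], col totals [42, 28, 33], n=103
χ² = (28−20.39)²/20.39 + (7−13.59)²/13.59 + (15−16.02)²/16.02 + (14−21.61)²/21.61 + (21−14.41)²/14.41 + (18−16.98)²/16.98 = 11.8621
df = 2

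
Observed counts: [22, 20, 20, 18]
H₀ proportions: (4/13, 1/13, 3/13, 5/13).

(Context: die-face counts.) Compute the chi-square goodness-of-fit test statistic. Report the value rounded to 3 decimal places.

test statistic = 36.859

n = 80; E_i = n·p_i = [24.62, 6.15, 18.46, 30.77]
χ² = (22−24.62)²/24.62 + (20−6.15)²/6.15 + (20−18.46)²/18.46 + (18−30.77)²/30.77 = 36.8592
df = 3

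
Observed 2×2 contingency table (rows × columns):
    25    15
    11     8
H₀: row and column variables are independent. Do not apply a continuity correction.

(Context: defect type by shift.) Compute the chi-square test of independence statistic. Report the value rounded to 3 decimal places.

Row totals [40, 19], col totals [36, 23], n=59
χ² = (25−24.41)²/24.41 + (15−15.59)²/15.59 + (11−11.59)²/11.59 + (8−7.41)²/7.41 = 0.1149
df = 1

test statistic = 0.115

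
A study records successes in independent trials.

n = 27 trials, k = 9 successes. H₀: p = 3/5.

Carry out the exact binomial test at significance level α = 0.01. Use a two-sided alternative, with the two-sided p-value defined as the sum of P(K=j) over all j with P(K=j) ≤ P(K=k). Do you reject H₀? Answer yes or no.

Exact binomial: n=27, k=9, p₀=3/5=0.6000
P(X=j) = C(n,j)·p₀^j·(1−p₀)^(n−j); p = Σ P(X=j) over j with P(X=j) ≤ P(X=9)
p-value (two-sided) = 0.00568
At α=0.01: p < α → reject H₀

reject H₀: yes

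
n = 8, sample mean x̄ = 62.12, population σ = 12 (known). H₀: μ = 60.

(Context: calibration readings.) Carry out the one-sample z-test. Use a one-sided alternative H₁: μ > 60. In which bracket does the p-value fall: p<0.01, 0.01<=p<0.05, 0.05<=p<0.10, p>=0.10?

p-value bracket: p>=0.10

SE = σ/√n = 12/√8 = 4.2426
z = (x̄−μ₀)/SE = (62.12−60)/4.2426 = 0.4997
p-value (one-sided, H₁ greater) = 0.30865
→ bracket: p>=0.10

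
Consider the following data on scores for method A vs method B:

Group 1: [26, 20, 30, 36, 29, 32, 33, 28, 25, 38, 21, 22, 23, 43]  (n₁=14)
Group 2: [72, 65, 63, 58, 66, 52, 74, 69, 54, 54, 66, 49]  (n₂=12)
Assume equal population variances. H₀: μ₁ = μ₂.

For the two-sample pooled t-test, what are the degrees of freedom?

df = n₁ + n₂ − 2 = 14 + 12 − 2 = 24

degrees of freedom = 24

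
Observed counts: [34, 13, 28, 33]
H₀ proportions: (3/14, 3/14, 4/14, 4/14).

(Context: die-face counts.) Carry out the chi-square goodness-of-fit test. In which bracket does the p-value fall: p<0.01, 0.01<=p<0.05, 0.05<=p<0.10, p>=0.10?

p-value bracket: 0.01<=p<0.05

n = 108; E_i = n·p_i = [23.14, 23.14, 30.86, 30.86]
χ² = (34−23.14)²/23.14 + (13−23.14)²/23.14 + (28−30.86)²/30.86 + (33−30.86)²/30.86 = 9.9522
df = 3
p-value (upper-tail) = 0.01898
→ bracket: 0.01<=p<0.05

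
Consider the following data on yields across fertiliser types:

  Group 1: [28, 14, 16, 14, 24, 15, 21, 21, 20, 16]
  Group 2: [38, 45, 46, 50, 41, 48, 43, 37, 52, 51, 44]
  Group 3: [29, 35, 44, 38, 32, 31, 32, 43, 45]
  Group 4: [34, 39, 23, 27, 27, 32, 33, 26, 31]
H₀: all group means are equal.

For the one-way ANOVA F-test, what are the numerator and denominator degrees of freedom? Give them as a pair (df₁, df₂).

degrees of freedom = [3, 35]

k = 4 groups, N = 39 total
df = (k−1, N−k) = (4−1, 39−4) = (3, 35)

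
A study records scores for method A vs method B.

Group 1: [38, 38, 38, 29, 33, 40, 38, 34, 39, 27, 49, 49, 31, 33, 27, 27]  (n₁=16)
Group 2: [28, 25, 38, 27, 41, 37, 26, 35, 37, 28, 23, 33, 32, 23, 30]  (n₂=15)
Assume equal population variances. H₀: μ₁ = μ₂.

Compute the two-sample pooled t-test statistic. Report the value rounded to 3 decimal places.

test statistic = 2.074

x̄₁=35.625, s₁=6.908, n₁=16
x̄₂=30.867, s₂=5.768, n₂=15
s_p² = [15·6.908² + 14·5.768²]/29 = 40.7408
SE = √(s_p²·(1/16+1/15)) = 2.2940
t = (35.625−30.867)/2.2940 = 2.0743
df = 29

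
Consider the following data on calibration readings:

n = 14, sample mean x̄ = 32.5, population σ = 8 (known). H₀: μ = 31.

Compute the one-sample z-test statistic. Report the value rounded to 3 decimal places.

test statistic = 0.702

SE = σ/√n = 8/√14 = 2.1381
z = (x̄−μ₀)/SE = (32.5−31)/2.1381 = 0.7016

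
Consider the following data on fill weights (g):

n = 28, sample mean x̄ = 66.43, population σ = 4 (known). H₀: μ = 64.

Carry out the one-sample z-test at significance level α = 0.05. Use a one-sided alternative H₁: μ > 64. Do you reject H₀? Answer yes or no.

SE = σ/√n = 4/√28 = 0.7559
z = (x̄−μ₀)/SE = (66.43−64)/0.7559 = 3.2146
p-value (one-sided, H₁ greater) = 0.00065
At α=0.05: p < α → reject H₀

reject H₀: yes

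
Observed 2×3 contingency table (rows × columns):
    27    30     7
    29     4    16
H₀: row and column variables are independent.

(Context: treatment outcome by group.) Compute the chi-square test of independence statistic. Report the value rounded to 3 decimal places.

Row totals [64, 49], col totals [56, 34, 23], n=113
χ² = (27−31.72)²/31.72 + (30−19.26)²/19.26 + (7−13.03)²/13.03 + (29−24.28)²/24.28 + (4−14.74)²/14.74 + (16−9.97)²/9.97 = 21.8697
df = 2

test statistic = 21.870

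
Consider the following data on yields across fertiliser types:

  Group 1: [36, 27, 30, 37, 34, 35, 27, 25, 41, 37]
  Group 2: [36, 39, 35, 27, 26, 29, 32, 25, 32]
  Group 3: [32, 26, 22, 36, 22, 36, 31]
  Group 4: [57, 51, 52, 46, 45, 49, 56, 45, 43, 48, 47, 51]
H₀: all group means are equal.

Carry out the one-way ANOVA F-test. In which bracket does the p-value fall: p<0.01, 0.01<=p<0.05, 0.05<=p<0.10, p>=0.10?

p-value bracket: p<0.01

Group means [32.90, 31.22, 29.29, 49.17], grand mean 36.974
SSB = Σnᵢ(x̄ᵢ−x̄)² = 2661.423; SSW = ΣΣ(x−x̄ᵢ)² = 871.551
MSB = 2661.423/3 = 887.1410; MSW = 871.551/34 = 25.6338
F = MSB/MSW = 34.6082
df = (3, 34)
p-value (upper-tail) = 0.00000
→ bracket: p<0.01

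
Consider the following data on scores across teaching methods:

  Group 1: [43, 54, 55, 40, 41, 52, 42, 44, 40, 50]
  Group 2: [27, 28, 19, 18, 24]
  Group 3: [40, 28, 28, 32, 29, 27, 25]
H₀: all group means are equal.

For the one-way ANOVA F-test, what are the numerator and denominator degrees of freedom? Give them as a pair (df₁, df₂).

k = 3 groups, N = 22 total
df = (k−1, N−k) = (3−1, 22−3) = (2, 19)

degrees of freedom = [2, 19]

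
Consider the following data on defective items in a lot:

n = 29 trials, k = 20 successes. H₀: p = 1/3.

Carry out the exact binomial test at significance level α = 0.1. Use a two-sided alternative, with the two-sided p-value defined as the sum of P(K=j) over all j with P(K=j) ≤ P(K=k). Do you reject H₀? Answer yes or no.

reject H₀: yes

Exact binomial: n=29, k=20, p₀=1/3=0.3333
P(X=j) = C(n,j)·p₀^j·(1−p₀)^(n−j); p = Σ P(X=j) over j with P(X=j) ≤ P(X=20)
p-value (two-sided) = 0.00010
At α=0.1: p < α → reject H₀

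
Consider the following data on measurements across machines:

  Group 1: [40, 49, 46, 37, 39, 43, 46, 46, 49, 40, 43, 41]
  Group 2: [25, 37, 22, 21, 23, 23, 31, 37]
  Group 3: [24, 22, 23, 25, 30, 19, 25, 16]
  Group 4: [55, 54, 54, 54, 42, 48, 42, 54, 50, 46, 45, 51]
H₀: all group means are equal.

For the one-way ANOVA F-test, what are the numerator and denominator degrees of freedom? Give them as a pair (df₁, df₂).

k = 4 groups, N = 40 total
df = (k−1, N−k) = (4−1, 40−4) = (3, 36)

degrees of freedom = [3, 36]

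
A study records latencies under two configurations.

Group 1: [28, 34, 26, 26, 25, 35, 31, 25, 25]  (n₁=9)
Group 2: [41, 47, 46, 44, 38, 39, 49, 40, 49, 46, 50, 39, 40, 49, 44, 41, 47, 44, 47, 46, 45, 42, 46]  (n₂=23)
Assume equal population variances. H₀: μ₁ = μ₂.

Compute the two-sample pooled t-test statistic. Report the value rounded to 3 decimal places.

test statistic = -10.845

x̄₁=28.333, s₁=4.000, n₁=9
x̄₂=44.304, s₂=3.649, n₂=23
s_p² = [8·4.000² + 22·3.649²]/30 = 14.0290
SE = √(s_p²·(1/9+1/23)) = 1.4727
t = (28.333−44.304)/1.4727 = -10.8450
df = 30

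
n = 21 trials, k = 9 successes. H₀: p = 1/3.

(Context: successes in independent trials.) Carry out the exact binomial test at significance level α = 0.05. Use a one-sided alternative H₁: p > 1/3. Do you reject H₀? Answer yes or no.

reject H₀: no

Exact binomial: n=21, k=9, p₀=1/3=0.3333
P(X≥9) from Σ C(n,i)·p₀^i·(1−p₀)^(n−i)
p-value (one-sided, H₁ greater) = 0.23988
At α=0.05: p ≥ α → fail to reject H₀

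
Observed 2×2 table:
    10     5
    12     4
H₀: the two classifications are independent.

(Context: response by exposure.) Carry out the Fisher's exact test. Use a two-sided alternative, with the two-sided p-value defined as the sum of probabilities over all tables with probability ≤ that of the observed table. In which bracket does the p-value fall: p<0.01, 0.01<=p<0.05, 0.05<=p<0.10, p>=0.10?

p-value bracket: p>=0.10

Margins: r₁=15, r₂=16, c₁=22, c₂=9, n=31
p_obs = C(15,10)·C(16,12)/C(31,22); sum pmf over tables with pmf ≤ p_obs
p-value (two-sided) = 0.70425
→ bracket: p>=0.10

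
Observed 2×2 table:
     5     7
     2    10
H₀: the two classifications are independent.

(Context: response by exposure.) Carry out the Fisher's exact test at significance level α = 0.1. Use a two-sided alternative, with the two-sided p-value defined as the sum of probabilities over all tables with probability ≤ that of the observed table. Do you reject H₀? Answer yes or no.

reject H₀: no

Margins: r₁=12, r₂=12, c₁=7, c₂=17, n=24
p_obs = C(12,5)·C(12,2)/C(24,7); sum pmf over tables with pmf ≤ p_obs
p-value (two-sided) = 0.37071
At α=0.1: p ≥ α → fail to reject H₀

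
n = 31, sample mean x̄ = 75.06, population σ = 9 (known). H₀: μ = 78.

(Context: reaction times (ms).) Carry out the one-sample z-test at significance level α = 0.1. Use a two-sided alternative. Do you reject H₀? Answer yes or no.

reject H₀: yes

SE = σ/√n = 9/√31 = 1.6164
z = (x̄−μ₀)/SE = (75.06−78)/1.6164 = -1.8188
p-value (two-sided) = 0.06894
At α=0.1: p < α → reject H₀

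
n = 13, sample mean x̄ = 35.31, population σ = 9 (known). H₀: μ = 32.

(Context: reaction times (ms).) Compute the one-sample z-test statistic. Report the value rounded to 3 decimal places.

test statistic = 1.326

SE = σ/√n = 9/√13 = 2.4962
z = (x̄−μ₀)/SE = (35.31−32)/2.4962 = 1.3260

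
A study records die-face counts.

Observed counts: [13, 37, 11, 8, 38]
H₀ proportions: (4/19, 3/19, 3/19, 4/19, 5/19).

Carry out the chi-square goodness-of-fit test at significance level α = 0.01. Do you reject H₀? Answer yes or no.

n = 107; E_i = n·p_i = [22.53, 16.89, 16.89, 22.53, 28.16]
χ² = (13−22.53)²/22.53 + (37−16.89)²/16.89 + (11−16.89)²/16.89 + (8−22.53)²/22.53 + (38−28.16)²/28.16 = 42.8188
df = 4
p-value (upper-tail) = 0.00000
At α=0.01: p < α → reject H₀

reject H₀: yes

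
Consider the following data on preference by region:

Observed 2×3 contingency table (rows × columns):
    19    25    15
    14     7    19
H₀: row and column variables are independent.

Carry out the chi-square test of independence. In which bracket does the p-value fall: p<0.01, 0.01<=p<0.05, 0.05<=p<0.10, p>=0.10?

p-value bracket: 0.01<=p<0.05

Row totals [59, 40], col totals [33, 32, 34], n=99
χ² = (19−19.67)²/19.67 + (25−19.07)²/19.07 + (15−20.26)²/20.26 + (14−13.33)²/13.33 + (7−12.93)²/12.93 + (19−13.74)²/13.74 = 8.0014
df = 2
p-value (upper-tail) = 0.01830
→ bracket: 0.01<=p<0.05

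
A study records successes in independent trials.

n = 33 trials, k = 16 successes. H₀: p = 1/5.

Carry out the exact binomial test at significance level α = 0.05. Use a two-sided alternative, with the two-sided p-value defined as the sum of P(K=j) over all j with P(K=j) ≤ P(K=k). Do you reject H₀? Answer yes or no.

reject H₀: yes

Exact binomial: n=33, k=16, p₀=1/5=0.2000
P(X=j) = C(n,j)·p₀^j·(1−p₀)^(n−j); p = Σ P(X=j) over j with P(X=j) ≤ P(X=16)
p-value (two-sided) = 0.00023
At α=0.05: p < α → reject H₀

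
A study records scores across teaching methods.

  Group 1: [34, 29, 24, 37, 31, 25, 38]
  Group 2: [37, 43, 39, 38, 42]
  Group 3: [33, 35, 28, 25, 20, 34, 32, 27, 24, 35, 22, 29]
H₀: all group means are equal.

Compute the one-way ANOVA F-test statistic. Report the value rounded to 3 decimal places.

test statistic = 9.138

Group means [31.14, 39.80, 28.67], grand mean 31.708
SSB = Σnᵢ(x̄ᵢ−x̄)² = 440.635; SSW = ΣΣ(x−x̄ᵢ)² = 506.324
MSB = 440.635/2 = 220.3173; MSW = 506.324/21 = 24.1107
F = MSB/MSW = 9.1378
df = (2, 21)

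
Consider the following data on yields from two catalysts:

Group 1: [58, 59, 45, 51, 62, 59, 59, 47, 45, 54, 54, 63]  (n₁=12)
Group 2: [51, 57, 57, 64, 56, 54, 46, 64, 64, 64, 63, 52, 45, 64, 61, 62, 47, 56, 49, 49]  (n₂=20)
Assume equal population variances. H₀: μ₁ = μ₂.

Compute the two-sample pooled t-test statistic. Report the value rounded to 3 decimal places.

test statistic = -0.652

x̄₁=54.667, s₁=6.401, n₁=12
x̄₂=56.250, s₂=6.789, n₂=20
s_p² = [11·6.401² + 19·6.789²]/30 = 44.2139
SE = √(s_p²·(1/12+1/20)) = 2.4280
t = (54.667−56.250)/2.4280 = -0.6521
df = 30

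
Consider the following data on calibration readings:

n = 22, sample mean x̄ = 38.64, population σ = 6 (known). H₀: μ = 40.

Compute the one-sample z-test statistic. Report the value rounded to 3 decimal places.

test statistic = -1.063

SE = σ/√n = 6/√22 = 1.2792
z = (x̄−μ₀)/SE = (38.64−40)/1.2792 = -1.0632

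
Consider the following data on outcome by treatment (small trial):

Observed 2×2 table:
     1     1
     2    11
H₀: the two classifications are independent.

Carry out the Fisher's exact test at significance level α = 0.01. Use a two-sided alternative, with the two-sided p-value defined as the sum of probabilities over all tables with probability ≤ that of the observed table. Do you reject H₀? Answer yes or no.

Margins: r₁=2, r₂=13, c₁=3, c₂=12, n=15
p_obs = C(2,1)·C(13,2)/C(15,3); sum pmf over tables with pmf ≤ p_obs
p-value (two-sided) = 0.37143
At α=0.01: p ≥ α → fail to reject H₀

reject H₀: no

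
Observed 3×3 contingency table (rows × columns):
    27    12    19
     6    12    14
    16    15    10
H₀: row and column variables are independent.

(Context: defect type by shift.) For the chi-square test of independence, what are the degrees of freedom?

degrees of freedom = 4

df = (r−1)(c−1) = (3−1)·(3−1) = 4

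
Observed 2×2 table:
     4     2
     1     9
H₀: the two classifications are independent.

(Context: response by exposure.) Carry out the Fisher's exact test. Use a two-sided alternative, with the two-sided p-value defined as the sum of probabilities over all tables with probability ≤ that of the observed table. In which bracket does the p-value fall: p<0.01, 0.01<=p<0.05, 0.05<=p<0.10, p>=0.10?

p-value bracket: 0.01<=p<0.05

Margins: r₁=6, r₂=10, c₁=5, c₂=11, n=16
p_obs = C(6,4)·C(10,1)/C(16,5); sum pmf over tables with pmf ≤ p_obs
p-value (two-sided) = 0.03571
→ bracket: 0.01<=p<0.05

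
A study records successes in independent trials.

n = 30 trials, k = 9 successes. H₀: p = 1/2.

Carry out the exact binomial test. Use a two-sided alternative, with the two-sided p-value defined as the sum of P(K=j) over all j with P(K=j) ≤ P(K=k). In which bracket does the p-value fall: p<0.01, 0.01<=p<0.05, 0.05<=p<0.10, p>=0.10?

p-value bracket: 0.01<=p<0.05

Exact binomial: n=30, k=9, p₀=1/2=0.5000
P(X=j) = C(n,j)·p₀^j·(1−p₀)^(n−j); p = Σ P(X=j) over j with P(X=j) ≤ P(X=9)
p-value (two-sided) = 0.04277
→ bracket: 0.01<=p<0.05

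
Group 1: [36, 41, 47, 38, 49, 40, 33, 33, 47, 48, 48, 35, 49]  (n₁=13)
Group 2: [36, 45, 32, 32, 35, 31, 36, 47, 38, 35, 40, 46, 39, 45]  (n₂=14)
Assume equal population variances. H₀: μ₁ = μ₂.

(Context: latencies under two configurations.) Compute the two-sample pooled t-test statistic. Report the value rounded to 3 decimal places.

x̄₁=41.846, s₁=6.375, n₁=13
x̄₂=38.357, s₂=5.500, n₂=14
s_p² = [12·6.375² + 13·5.500²]/25 = 35.2363
SE = √(s_p²·(1/13+1/14)) = 2.2863
t = (41.846−38.357)/2.2863 = 1.5260
df = 25

test statistic = 1.526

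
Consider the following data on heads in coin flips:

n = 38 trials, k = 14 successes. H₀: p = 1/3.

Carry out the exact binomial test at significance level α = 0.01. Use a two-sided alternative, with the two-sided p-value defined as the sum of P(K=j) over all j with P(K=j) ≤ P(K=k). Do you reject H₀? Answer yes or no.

reject H₀: no

Exact binomial: n=38, k=14, p₀=1/3=0.3333
P(X=j) = C(n,j)·p₀^j·(1−p₀)^(n−j); p = Σ P(X=j) over j with P(X=j) ≤ P(X=14)
p-value (two-sided) = 0.73099
At α=0.01: p ≥ α → fail to reject H₀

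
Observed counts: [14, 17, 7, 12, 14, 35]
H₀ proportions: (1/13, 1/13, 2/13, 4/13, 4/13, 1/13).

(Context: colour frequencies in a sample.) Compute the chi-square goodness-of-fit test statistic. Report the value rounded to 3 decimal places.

n = 99; E_i = n·p_i = [7.62, 7.62, 15.23, 30.46, 30.46, 7.62]
χ² = (14−7.62)²/7.62 + (17−7.62)²/7.62 + (7−15.23)²/15.23 + (12−30.46)²/30.46 + (14−30.46)²/30.46 + (35−7.62)²/7.62 = 139.9242
df = 5

test statistic = 139.924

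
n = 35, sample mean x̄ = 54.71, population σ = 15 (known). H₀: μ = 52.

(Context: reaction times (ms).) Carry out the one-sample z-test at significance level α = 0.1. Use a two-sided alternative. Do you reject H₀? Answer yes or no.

SE = σ/√n = 15/√35 = 2.5355
z = (x̄−μ₀)/SE = (54.71−52)/2.5355 = 1.0688
p-value (two-sided) = 0.28514
At α=0.1: p ≥ α → fail to reject H₀

reject H₀: no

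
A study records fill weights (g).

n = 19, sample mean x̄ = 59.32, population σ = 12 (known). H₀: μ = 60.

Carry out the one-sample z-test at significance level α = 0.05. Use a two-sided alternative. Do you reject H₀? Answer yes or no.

SE = σ/√n = 12/√19 = 2.7530
z = (x̄−μ₀)/SE = (59.32−60)/2.7530 = -0.2470
p-value (two-sided) = 0.80490
At α=0.05: p ≥ α → fail to reject H₀

reject H₀: no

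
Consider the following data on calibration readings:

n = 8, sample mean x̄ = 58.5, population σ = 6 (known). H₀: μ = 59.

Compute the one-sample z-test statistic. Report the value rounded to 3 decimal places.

test statistic = -0.236

SE = σ/√n = 6/√8 = 2.1213
z = (x̄−μ₀)/SE = (58.5−59)/2.1213 = -0.2357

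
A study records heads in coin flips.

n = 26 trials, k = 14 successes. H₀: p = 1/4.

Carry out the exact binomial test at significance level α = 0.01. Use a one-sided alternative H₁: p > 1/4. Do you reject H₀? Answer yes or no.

Exact binomial: n=26, k=14, p₀=1/4=0.2500
P(X≥14) from Σ C(n,i)·p₀^i·(1−p₀)^(n−i)
p-value (one-sided, H₁ greater) = 0.00153
At α=0.01: p < α → reject H₀

reject H₀: yes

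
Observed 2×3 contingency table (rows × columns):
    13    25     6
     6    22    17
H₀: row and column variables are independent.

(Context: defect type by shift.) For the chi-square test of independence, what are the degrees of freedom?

degrees of freedom = 2

df = (r−1)(c−1) = (2−1)·(3−1) = 2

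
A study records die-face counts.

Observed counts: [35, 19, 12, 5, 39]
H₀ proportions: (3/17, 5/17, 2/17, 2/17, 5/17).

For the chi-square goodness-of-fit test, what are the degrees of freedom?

df = k − 1 = 5 − 1 = 4

degrees of freedom = 4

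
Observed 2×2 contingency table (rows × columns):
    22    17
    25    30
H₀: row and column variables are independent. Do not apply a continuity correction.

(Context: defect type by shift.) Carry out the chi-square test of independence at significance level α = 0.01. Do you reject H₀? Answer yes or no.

Row totals [39, 55], col totals [47, 47], n=94
χ² = (22−19.50)²/19.50 + (17−19.50)²/19.50 + (25−27.50)²/27.50 + (30−27.50)²/27.50 = 1.0956
df = 1
p-value (upper-tail) = 0.29524
At α=0.01: p ≥ α → fail to reject H₀

reject H₀: no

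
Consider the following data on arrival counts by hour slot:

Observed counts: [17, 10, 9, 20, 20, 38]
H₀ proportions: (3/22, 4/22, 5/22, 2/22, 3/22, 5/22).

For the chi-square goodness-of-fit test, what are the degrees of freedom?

df = k − 1 = 6 − 1 = 5

degrees of freedom = 5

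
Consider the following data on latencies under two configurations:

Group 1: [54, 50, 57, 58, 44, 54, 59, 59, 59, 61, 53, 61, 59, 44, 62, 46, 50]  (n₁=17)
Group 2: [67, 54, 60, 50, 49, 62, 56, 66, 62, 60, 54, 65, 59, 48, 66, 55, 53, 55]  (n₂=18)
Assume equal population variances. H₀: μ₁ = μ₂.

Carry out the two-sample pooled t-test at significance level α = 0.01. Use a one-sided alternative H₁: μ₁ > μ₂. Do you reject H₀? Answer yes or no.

reject H₀: no

x̄₁=54.706, s₁=5.998, n₁=17
x̄₂=57.833, s₂=6.051, n₂=18
s_p² = [16·5.998² + 17·6.051²]/33 = 36.3039
SE = √(s_p²·(1/17+1/18)) = 2.0377
t = (54.706−57.833)/2.0377 = -1.5348
df = 33
p-value (one-sided, H₁ greater) = 0.93281
At α=0.01: p ≥ α → fail to reject H₀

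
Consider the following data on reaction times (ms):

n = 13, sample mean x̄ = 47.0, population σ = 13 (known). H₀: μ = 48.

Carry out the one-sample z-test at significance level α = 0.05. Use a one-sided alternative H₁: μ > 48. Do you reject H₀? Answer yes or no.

SE = σ/√n = 13/√13 = 3.6056
z = (x̄−μ₀)/SE = (47.0−48)/3.6056 = -0.2774
p-value (one-sided, H₁ greater) = 0.60924
At α=0.05: p ≥ α → fail to reject H₀

reject H₀: no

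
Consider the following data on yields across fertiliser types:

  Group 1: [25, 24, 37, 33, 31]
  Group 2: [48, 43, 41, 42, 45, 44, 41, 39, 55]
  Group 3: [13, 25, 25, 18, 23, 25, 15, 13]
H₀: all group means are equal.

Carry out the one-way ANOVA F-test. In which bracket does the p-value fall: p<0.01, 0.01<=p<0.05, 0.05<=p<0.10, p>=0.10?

Group means [30.00, 44.22, 19.62], grand mean 32.045
SSB = Σnᵢ(x̄ᵢ−x̄)² = 2589.524; SSW = ΣΣ(x−x̄ᵢ)² = 515.431
MSB = 2589.524/2 = 1294.7620; MSW = 515.431/19 = 27.1279
F = MSB/MSW = 47.7280
df = (2, 19)
p-value (upper-tail) = 0.00000
→ bracket: p<0.01

p-value bracket: p<0.01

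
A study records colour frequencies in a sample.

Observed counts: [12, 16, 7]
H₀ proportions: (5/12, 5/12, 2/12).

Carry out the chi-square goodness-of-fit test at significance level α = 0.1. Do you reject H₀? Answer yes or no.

reject H₀: no

n = 35; E_i = n·p_i = [14.58, 14.58, 5.83]
χ² = (12−14.58)²/14.58 + (16−14.58)²/14.58 + (7−5.83)²/5.83 = 0.8286
df = 2
p-value (upper-tail) = 0.66081
At α=0.1: p ≥ α → fail to reject H₀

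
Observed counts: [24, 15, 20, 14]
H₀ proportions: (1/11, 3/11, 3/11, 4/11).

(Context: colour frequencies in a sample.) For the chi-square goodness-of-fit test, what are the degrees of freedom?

df = k − 1 = 4 − 1 = 3

degrees of freedom = 3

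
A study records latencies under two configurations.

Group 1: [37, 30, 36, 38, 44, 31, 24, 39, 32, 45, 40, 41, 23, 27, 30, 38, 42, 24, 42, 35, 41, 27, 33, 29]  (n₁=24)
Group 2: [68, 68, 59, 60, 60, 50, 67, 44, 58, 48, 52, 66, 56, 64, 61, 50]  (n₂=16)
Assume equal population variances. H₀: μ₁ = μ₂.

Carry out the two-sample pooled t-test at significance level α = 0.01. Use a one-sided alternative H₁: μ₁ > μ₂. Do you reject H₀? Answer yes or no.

reject H₀: no

x̄₁=34.500, s₁=6.718, n₁=24
x̄₂=58.188, s₂=7.583, n₂=16
s_p² = [23·6.718² + 15·7.583²]/38 = 50.0115
SE = √(s_p²·(1/24+1/16)) = 2.2824
t = (34.500−58.188)/2.2824 = -10.3781
df = 38
p-value (one-sided, H₁ greater) = 1.00000
At α=0.01: p ≥ α → fail to reject H₀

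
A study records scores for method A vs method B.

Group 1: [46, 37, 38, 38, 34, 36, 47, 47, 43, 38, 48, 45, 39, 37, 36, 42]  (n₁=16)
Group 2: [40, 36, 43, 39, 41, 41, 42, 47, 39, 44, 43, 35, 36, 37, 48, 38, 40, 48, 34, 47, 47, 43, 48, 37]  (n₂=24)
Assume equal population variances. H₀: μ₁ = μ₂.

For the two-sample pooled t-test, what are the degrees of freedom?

df = n₁ + n₂ − 2 = 16 + 24 − 2 = 38

degrees of freedom = 38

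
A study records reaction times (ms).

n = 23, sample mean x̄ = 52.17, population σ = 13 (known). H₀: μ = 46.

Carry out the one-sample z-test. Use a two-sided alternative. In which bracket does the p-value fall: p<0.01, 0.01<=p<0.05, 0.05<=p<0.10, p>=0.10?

p-value bracket: 0.01<=p<0.05

SE = σ/√n = 13/√23 = 2.7107
z = (x̄−μ₀)/SE = (52.17−46)/2.7107 = 2.2762
p-value (two-sided) = 0.02284
→ bracket: 0.01<=p<0.05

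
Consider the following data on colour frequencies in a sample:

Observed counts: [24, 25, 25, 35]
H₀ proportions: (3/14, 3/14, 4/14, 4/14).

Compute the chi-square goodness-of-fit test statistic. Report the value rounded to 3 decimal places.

test statistic = 1.823

n = 109; E_i = n·p_i = [23.36, 23.36, 31.14, 31.14]
χ² = (24−23.36)²/23.36 + (25−23.36)²/23.36 + (25−31.14)²/31.14 + (35−31.14)²/31.14 = 1.8226
df = 3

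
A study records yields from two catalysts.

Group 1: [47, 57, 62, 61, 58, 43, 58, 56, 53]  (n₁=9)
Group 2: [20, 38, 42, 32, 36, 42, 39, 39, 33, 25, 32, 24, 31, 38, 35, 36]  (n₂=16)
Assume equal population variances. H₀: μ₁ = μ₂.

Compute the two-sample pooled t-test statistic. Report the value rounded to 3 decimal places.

test statistic = 7.957

x̄₁=55.000, s₁=6.325, n₁=9
x̄₂=33.875, s₂=6.397, n₂=16
s_p² = [8·6.325² + 15·6.397²]/23 = 40.5978
SE = √(s_p²·(1/9+1/16)) = 2.6549
t = (55.000−33.875)/2.6549 = 7.9571
df = 23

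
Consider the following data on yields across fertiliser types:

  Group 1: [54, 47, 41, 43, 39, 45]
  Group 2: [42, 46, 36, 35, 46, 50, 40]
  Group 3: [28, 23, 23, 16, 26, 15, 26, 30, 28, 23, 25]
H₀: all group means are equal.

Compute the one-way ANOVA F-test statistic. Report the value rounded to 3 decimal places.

test statistic = 43.544

Group means [44.83, 42.14, 23.91], grand mean 34.458
SSB = Σnᵢ(x̄ᵢ−x̄)² = 2283.359; SSW = ΣΣ(x−x̄ᵢ)² = 550.600
MSB = 2283.359/2 = 1141.6794; MSW = 550.600/21 = 26.2190
F = MSB/MSW = 43.5439
df = (2, 21)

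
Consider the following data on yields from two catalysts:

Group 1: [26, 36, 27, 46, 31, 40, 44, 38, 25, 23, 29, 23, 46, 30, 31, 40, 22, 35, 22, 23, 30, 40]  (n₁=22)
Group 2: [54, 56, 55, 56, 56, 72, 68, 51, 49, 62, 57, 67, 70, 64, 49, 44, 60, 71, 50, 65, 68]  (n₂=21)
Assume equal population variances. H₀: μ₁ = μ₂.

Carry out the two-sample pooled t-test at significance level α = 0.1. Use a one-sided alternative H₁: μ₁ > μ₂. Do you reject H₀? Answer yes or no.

x̄₁=32.136, s₁=8.049, n₁=22
x̄₂=59.238, s₂=8.282, n₂=21
s_p² = [21·8.049² + 20·8.282²]/41 = 66.6439
SE = √(s_p²·(1/22+1/21)) = 2.4905
t = (32.136−59.238)/2.4905 = -10.8819
df = 41
p-value (one-sided, H₁ greater) = 1.00000
At α=0.1: p ≥ α → fail to reject H₀

reject H₀: no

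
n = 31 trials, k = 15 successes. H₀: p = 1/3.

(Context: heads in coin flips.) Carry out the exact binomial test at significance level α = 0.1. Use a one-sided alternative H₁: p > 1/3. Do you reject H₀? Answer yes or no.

reject H₀: yes

Exact binomial: n=31, k=15, p₀=1/3=0.3333
P(X≥15) from Σ C(n,i)·p₀^i·(1−p₀)^(n−i)
p-value (one-sided, H₁ greater) = 0.05891
At α=0.1: p < α → reject H₀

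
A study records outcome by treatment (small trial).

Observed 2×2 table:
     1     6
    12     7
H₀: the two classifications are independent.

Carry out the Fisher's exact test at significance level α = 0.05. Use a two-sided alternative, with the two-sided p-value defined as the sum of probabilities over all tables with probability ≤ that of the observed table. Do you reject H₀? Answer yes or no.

Margins: r₁=7, r₂=19, c₁=13, c₂=13, n=26
p_obs = C(7,1)·C(19,12)/C(26,13); sum pmf over tables with pmf ≤ p_obs
p-value (two-sided) = 0.07304
At α=0.05: p ≥ α → fail to reject H₀

reject H₀: no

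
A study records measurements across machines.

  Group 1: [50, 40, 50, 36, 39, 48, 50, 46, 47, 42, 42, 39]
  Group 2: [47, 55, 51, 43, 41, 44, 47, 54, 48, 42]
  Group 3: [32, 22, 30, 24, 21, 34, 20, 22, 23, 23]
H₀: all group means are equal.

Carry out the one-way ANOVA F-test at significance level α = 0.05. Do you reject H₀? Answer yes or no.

reject H₀: yes

Group means [44.08, 47.20, 25.10], grand mean 39.125
SSB = Σnᵢ(x̄ᵢ−x̄)² = 2914.083; SSW = ΣΣ(x−x̄ᵢ)² = 713.417
MSB = 2914.083/2 = 1457.0417; MSW = 713.417/29 = 24.6006
F = MSB/MSW = 59.2280
df = (2, 29)
p-value (upper-tail) = 0.00000
At α=0.05: p < α → reject H₀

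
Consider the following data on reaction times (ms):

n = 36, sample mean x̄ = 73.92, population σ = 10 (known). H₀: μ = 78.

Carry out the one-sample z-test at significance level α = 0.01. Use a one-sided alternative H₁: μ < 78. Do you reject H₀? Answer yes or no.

SE = σ/√n = 10/√36 = 1.6667
z = (x̄−μ₀)/SE = (73.92−78)/1.6667 = -2.4480
p-value (one-sided, H₁ less) = 0.00718
At α=0.01: p < α → reject H₀

reject H₀: yes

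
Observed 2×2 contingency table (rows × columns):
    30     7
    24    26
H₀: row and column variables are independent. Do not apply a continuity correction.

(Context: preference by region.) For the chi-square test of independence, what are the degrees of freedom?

degrees of freedom = 1

df = (r−1)(c−1) = (2−1)·(2−1) = 1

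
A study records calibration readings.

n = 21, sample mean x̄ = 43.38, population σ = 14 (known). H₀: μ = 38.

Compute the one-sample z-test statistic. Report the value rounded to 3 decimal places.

test statistic = 1.761

SE = σ/√n = 14/√21 = 3.0551
z = (x̄−μ₀)/SE = (43.38−38)/3.0551 = 1.7610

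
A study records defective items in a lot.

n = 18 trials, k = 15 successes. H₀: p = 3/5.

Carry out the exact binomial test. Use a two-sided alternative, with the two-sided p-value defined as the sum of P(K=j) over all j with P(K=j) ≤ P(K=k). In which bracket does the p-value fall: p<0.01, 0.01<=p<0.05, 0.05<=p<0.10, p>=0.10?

Exact binomial: n=18, k=15, p₀=3/5=0.6000
P(X=j) = C(n,j)·p₀^j·(1−p₀)^(n−j); p = Σ P(X=j) over j with P(X=j) ≤ P(X=15)
p-value (two-sided) = 0.05306
→ bracket: 0.05<=p<0.10

p-value bracket: 0.05<=p<0.10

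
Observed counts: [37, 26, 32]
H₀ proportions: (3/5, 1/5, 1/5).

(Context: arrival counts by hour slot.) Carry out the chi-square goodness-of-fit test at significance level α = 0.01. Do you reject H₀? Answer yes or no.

reject H₀: yes

n = 95; E_i = n·p_i = [57.00, 19.00, 19.00]
χ² = (37−57.00)²/57.00 + (26−19.00)²/19.00 + (32−19.00)²/19.00 = 18.4912
df = 2
p-value (upper-tail) = 0.00010
At α=0.01: p < α → reject H₀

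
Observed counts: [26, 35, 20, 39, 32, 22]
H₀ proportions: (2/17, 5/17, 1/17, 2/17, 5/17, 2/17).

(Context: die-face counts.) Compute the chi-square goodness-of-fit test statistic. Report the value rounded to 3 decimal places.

test statistic = 39.995

n = 174; E_i = n·p_i = [20.47, 51.18, 10.24, 20.47, 51.18, 20.47]
χ² = (26−20.47)²/20.47 + (35−51.18)²/51.18 + (20−10.24)²/10.24 + (39−20.47)²/20.47 + (32−51.18)²/51.18 + (22−20.47)²/20.47 = 39.9948
df = 5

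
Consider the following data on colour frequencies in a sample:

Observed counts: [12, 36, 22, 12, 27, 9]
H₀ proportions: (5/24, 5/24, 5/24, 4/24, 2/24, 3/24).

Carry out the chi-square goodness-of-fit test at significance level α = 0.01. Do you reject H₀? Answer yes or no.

reject H₀: yes

n = 118; E_i = n·p_i = [24.58, 24.58, 24.58, 19.67, 9.83, 14.75]
χ² = (12−24.58)²/24.58 + (36−24.58)²/24.58 + (22−24.58)²/24.58 + (12−19.67)²/19.67 + (27−9.83)²/9.83 + (9−14.75)²/14.75 = 47.2136
df = 5
p-value (upper-tail) = 0.00000
At α=0.01: p < α → reject H₀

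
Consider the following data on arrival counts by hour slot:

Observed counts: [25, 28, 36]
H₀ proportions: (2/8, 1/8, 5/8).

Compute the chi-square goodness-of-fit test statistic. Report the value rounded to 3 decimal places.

n = 89; E_i = n·p_i = [22.25, 11.12, 55.62]
χ² = (25−22.25)²/22.25 + (28−11.12)²/11.12 + (36−55.62)²/55.62 = 32.8607
df = 2

test statistic = 32.861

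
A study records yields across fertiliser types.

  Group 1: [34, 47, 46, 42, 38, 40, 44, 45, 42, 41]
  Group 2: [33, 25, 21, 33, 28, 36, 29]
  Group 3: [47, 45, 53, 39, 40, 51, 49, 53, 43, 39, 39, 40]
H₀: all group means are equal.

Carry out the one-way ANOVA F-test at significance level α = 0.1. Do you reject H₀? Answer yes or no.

reject H₀: yes

Group means [41.90, 29.29, 44.83], grand mean 40.069
SSB = Σnᵢ(x̄ᵢ−x̄)² = 1119.867; SSW = ΣΣ(x−x̄ᵢ)² = 645.995
MSB = 1119.867/2 = 559.9334; MSW = 645.995/26 = 24.8460
F = MSB/MSW = 22.5362
df = (2, 26)
p-value (upper-tail) = 0.00000
At α=0.1: p < α → reject H₀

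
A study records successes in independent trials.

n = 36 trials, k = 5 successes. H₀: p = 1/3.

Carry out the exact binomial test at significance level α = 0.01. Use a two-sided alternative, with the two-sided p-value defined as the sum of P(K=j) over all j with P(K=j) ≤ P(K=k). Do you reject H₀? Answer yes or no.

reject H₀: no

Exact binomial: n=36, k=5, p₀=1/3=0.3333
P(X=j) = C(n,j)·p₀^j·(1−p₀)^(n−j); p = Σ P(X=j) over j with P(X=j) ≤ P(X=5)
p-value (two-sided) = 0.01256
At α=0.01: p ≥ α → fail to reject H₀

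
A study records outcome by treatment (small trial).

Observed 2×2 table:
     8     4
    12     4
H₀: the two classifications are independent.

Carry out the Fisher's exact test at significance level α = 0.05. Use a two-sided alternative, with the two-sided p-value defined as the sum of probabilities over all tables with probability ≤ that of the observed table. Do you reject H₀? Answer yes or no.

reject H₀: no

Margins: r₁=12, r₂=16, c₁=20, c₂=8, n=28
p_obs = C(12,8)·C(16,12)/C(28,20); sum pmf over tables with pmf ≤ p_obs
p-value (two-sided) = 0.69082
At α=0.05: p ≥ α → fail to reject H₀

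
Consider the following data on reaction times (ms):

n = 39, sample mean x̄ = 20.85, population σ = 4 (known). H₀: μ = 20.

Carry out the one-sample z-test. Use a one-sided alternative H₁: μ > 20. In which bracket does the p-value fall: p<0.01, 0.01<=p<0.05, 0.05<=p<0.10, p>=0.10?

SE = σ/√n = 4/√39 = 0.6405
z = (x̄−μ₀)/SE = (20.85−20)/0.6405 = 1.3271
p-value (one-sided, H₁ greater) = 0.09224
→ bracket: 0.05<=p<0.10

p-value bracket: 0.05<=p<0.10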